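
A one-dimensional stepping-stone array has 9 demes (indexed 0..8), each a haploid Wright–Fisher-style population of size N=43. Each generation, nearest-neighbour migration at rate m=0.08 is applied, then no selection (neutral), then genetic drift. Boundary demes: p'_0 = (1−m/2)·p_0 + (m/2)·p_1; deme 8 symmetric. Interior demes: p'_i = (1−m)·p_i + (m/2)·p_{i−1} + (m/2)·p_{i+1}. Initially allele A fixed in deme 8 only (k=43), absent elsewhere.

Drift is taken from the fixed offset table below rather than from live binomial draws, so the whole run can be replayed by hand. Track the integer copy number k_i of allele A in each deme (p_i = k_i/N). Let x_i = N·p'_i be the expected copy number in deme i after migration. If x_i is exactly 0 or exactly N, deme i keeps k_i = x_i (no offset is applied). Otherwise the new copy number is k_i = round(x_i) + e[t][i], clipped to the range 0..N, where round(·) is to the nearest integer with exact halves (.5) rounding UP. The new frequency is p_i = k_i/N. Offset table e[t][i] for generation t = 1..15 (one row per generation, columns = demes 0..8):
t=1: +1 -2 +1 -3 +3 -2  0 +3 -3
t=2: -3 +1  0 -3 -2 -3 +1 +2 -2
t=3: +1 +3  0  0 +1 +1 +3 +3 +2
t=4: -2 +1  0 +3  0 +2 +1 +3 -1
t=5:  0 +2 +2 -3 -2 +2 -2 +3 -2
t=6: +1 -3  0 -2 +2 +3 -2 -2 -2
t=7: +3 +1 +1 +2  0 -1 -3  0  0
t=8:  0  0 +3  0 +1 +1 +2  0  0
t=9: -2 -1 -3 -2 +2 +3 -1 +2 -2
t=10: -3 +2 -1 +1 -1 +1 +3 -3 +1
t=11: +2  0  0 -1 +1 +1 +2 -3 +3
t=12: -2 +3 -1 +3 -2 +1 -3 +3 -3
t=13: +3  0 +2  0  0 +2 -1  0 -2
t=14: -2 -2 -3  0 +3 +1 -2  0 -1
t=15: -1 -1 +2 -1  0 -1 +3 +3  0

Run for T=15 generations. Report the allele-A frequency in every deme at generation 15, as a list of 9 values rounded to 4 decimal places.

t=0: k=[0 0 0 0 0 0 0 0 43]
t=1: x=[0.0000 0.0000 0.0000 0.0000 0.0000 0.0000 0.0000 1.7200 41.2800] k=[0 0 0 0 0 0 0 5 38]
t=2: x=[0.0000 0.0000 0.0000 0.0000 0.0000 0.0000 0.2000 6.1200 36.6800] k=[0 0 0 0 0 0 1 8 35]
t=3: x=[0.0000 0.0000 0.0000 0.0000 0.0000 0.0400 1.2400 8.8000 33.9200] k=[0 0 0 0 0 1 4 12 36]
t=4: x=[0.0000 0.0000 0.0000 0.0000 0.0400 1.0800 4.2000 12.6400 35.0400] k=[0 0 0 0 0 3 5 16 34]
t=5: x=[0.0000 0.0000 0.0000 0.0000 0.1200 2.9600 5.3600 16.2800 33.2800] k=[0 0 0 0 0 5 3 19 31]
t=6: x=[0.0000 0.0000 0.0000 0.0000 0.2000 4.7200 3.7200 18.8400 30.5200] k=[0 0 0 0 2 8 2 17 29]
t=7: x=[0.0000 0.0000 0.0000 0.0800 2.1600 7.5200 2.8400 16.8800 28.5200] k=[0 0 0 2 2 7 0 17 29]
t=8: x=[0.0000 0.0000 0.0800 1.9200 2.2000 6.5200 0.9600 16.8000 28.5200] k=[0 0 3 2 3 8 3 17 29]
t=9: x=[0.0000 0.1200 2.8400 2.0800 3.1600 7.6000 3.7600 16.9200 28.5200] k=[0 0 0 0 5 11 3 19 27]
t=10: x=[0.0000 0.0000 0.0000 0.2000 5.0400 10.4400 3.9600 18.6800 26.6800] k=[0 0 0 1 4 11 7 16 28]
t=11: x=[0.0000 0.0000 0.0400 1.0800 4.1600 10.5600 7.5200 16.1200 27.5200] k=[0 0 0 0 5 12 10 13 31]
t=12: x=[0.0000 0.0000 0.0000 0.2000 5.0800 11.6400 10.2000 13.6000 30.2800] k=[0 0 0 3 3 13 7 17 27]
t=13: x=[0.0000 0.0000 0.1200 2.8800 3.4000 12.3600 7.6400 17.0000 26.6000] k=[0 0 2 3 3 14 7 17 25]
t=14: x=[0.0000 0.0800 1.9600 2.9600 3.4400 13.2800 7.6800 16.9200 24.6800] k=[0 0 0 3 6 14 6 17 24]
t=15: x=[0.0000 0.0000 0.1200 3.0000 6.2000 13.3600 6.7600 16.8400 23.7200] k=[0 0 2 2 6 12 10 20 24]

[0.0000, 0.0000, 0.0465, 0.0465, 0.1395, 0.2791, 0.2326, 0.4651, 0.5581]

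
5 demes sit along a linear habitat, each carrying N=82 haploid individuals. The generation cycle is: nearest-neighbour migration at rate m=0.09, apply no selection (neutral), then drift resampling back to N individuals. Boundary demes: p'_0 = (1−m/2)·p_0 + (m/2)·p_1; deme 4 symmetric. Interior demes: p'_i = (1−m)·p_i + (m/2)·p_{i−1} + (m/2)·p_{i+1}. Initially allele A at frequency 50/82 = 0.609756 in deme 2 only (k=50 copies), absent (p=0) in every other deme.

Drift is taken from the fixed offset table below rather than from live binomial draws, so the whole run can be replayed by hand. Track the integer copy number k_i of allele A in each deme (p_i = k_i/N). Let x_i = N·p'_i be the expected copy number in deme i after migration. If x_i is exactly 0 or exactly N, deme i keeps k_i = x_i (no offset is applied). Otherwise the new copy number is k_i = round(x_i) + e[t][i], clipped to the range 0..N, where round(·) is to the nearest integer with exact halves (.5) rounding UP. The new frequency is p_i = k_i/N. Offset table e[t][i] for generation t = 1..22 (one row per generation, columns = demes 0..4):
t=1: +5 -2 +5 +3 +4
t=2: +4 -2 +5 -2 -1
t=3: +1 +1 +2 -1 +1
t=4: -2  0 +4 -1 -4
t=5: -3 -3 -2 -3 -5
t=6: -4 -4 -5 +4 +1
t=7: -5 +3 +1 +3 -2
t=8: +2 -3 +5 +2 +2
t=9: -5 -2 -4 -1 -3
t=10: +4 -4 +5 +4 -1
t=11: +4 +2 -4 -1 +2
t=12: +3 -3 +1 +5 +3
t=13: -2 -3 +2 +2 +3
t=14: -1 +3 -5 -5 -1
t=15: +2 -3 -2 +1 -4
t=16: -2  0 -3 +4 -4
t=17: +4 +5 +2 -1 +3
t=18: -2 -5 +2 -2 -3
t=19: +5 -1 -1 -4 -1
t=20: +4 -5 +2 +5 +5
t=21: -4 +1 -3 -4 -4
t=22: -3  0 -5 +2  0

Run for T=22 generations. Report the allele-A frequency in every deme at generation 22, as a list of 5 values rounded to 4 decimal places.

[0.1341, 0.0610, 0.1098, 0.2073, 0.0976]

t=0: k=[0 0 50 0 0]
t=1: x=[0.0000 2.2500 45.5000 2.2500 0.0000] k=[0 0 51 5 0]
t=2: x=[0.0000 2.2950 46.6350 6.8450 0.2250] k=[0 0 52 5 0]
t=3: x=[0.0000 2.3400 47.5450 6.8900 0.2250] k=[0 3 50 6 1]
t=4: x=[0.1350 4.9800 45.9050 7.7550 1.2250] k=[0 5 50 7 0]
t=5: x=[0.2250 6.8000 46.0400 8.6200 0.3150] k=[0 4 44 6 0]
t=6: x=[0.1800 5.6200 40.4900 7.4400 0.2700] k=[0 2 35 11 1]
t=7: x=[0.0900 3.3950 32.4350 11.6300 1.4500] k=[0 6 33 15 0]
t=8: x=[0.2700 6.9450 30.9750 15.1350 0.6750] k=[2 4 36 17 3]
t=9: x=[2.0900 5.3500 33.7050 17.2250 3.6300] k=[0 3 30 16 1]
t=10: x=[0.1350 4.0800 28.1550 15.9550 1.6750] k=[4 0 33 20 1]
t=11: x=[3.8200 1.6650 30.9300 19.7300 1.8550] k=[8 4 27 19 4]
t=12: x=[7.8200 5.2150 25.6050 18.6850 4.6750] k=[11 2 27 24 8]
t=13: x=[10.5950 3.5300 25.7400 23.4150 8.7200] k=[9 1 28 25 12]
t=14: x=[8.6400 2.5750 26.6500 24.5500 12.5850] k=[8 6 22 20 12]
t=15: x=[7.9100 6.8100 21.1900 19.7300 12.3600] k=[10 4 19 21 8]
t=16: x=[9.7300 4.9450 18.4150 20.3250 8.5850] k=[8 5 15 24 5]
t=17: x=[7.8650 5.5850 14.9550 22.7400 5.8550] k=[12 11 17 22 9]
t=18: x=[11.9550 11.3150 16.9550 21.1900 9.5850] k=[10 6 19 19 7]
t=19: x=[9.8200 6.7650 18.4150 18.4600 7.5400] k=[15 6 17 14 7]
t=20: x=[14.5950 6.9000 16.3700 13.8200 7.3150] k=[19 2 18 19 12]
t=21: x=[18.2350 3.4850 17.3250 18.6400 12.3150] k=[14 4 14 15 8]
t=22: x=[13.5500 4.9000 13.5950 14.6400 8.3150] k=[11 5 9 17 8]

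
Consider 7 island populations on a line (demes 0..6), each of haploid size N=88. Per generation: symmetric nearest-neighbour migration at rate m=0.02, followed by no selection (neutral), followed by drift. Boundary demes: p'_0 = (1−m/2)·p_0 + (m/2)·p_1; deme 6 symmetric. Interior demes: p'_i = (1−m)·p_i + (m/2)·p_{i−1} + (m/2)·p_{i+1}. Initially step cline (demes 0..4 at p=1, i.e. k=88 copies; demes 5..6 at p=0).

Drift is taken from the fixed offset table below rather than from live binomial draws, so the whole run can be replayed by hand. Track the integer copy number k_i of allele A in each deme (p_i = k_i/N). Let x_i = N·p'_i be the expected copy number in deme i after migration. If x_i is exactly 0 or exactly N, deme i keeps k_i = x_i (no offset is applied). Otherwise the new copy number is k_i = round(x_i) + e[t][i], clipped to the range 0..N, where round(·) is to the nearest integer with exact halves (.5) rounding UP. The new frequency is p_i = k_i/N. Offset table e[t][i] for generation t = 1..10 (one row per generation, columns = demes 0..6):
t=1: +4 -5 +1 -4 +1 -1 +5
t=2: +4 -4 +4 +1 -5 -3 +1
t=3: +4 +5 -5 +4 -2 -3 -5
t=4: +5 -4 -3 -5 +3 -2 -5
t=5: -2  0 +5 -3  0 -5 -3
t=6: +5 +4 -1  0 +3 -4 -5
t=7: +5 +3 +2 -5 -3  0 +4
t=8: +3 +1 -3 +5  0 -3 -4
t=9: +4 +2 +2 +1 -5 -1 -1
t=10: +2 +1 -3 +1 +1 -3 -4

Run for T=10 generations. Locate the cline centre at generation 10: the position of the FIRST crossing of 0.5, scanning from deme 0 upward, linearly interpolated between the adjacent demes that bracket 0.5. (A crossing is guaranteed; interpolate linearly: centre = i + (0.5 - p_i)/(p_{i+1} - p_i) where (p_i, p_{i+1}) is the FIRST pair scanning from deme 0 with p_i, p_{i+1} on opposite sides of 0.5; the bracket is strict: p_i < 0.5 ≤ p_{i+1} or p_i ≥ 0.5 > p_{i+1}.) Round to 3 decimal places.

4.380

t=0: k=[88 88 88 88 88 0 0]
t=1: x=[88.0000 88.0000 88.0000 88.0000 87.1200 0.8800 0.0000] k=[88 88 88 88 88 0 0]
t=2: x=[88.0000 88.0000 88.0000 88.0000 87.1200 0.8800 0.0000] k=[88 88 88 88 82 0 0]
t=3: x=[88.0000 88.0000 88.0000 87.9400 81.2400 0.8200 0.0000] k=[88 88 88 88 79 0 0]
t=4: x=[88.0000 88.0000 88.0000 87.9100 78.3000 0.7900 0.0000] k=[88 88 88 83 81 0 0]
t=5: x=[88.0000 88.0000 87.9500 83.0300 80.2100 0.8100 0.0000] k=[88 88 88 80 80 0 0]
t=6: x=[88.0000 88.0000 87.9200 80.0800 79.2000 0.8000 0.0000] k=[88 88 87 80 82 0 0]
t=7: x=[88.0000 87.9900 86.9400 80.0900 81.1600 0.8200 0.0000] k=[88 88 88 75 78 1 0]
t=8: x=[88.0000 88.0000 87.8700 75.1600 77.2000 1.7600 0.0100] k=[88 88 85 80 77 0 0]
t=9: x=[88.0000 87.9700 84.9800 80.0200 76.2600 0.7700 0.0000] k=[88 88 87 81 71 0 0]
t=10: x=[88.0000 87.9900 86.9500 80.9600 70.3900 0.7100 0.0000] k=[88 88 84 82 71 0 0]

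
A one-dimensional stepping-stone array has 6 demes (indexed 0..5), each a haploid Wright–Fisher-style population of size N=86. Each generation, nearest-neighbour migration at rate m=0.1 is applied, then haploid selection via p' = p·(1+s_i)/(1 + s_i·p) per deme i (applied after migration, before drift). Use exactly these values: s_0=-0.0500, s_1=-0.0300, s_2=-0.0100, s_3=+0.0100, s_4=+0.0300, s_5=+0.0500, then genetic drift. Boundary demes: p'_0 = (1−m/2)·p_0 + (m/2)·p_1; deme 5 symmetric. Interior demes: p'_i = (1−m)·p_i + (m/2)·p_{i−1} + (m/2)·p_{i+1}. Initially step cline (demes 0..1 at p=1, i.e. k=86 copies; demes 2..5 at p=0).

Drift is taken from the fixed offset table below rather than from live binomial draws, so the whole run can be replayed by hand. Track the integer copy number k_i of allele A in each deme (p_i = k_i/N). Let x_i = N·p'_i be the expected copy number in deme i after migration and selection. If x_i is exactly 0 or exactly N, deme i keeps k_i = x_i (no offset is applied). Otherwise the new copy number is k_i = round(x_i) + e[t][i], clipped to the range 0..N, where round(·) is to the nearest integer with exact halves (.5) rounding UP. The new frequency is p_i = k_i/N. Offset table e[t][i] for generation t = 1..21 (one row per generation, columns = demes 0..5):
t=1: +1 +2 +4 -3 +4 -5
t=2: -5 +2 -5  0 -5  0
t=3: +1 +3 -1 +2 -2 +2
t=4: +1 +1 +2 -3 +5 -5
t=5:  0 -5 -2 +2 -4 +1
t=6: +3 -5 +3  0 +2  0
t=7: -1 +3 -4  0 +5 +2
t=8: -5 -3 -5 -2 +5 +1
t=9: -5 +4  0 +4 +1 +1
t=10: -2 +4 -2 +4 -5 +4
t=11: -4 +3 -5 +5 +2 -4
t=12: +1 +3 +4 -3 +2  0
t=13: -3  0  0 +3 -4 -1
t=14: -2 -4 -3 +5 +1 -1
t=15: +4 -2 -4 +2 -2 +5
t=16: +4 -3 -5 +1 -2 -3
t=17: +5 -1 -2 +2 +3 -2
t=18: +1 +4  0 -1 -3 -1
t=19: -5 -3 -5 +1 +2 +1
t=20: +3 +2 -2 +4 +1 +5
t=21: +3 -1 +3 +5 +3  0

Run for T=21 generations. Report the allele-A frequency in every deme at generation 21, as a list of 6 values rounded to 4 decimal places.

[0.6744, 0.4535, 0.2093, 0.3372, 0.2326, 0.1977]

t=0: k=[86 86 0 0 0 0]
t=1: x=[86.0000 81.5739 4.2591 0.0000 0.0000 0.0000] k=[86 84 8 0 0 0]
t=2: x=[85.8947 80.1357 11.3010 0.4040 0.0000 0.0000] k=[81 82 6 0 0 0]
t=3: x=[80.8052 77.9300 9.4154 0.3030 0.0000 0.0000] k=[82 81 8 2 0 0]
t=4: x=[81.7474 77.1614 11.2513 2.2214 0.1030 0.0000] k=[83 78 13 0 5 0]
t=5: x=[82.5857 74.7045 15.4721 0.9089 4.6277 0.2625] k=[83 70 13 3 1 1]
t=6: x=[82.1665 67.3591 15.2237 3.4326 1.1326 1.0494] k=[85 62 18 3 3 1]
t=7: x=[83.7398 60.4058 19.2991 3.7858 2.9840 1.1543] k=[83 63 15 4 8 3]
t=8: x=[81.7998 61.0642 16.7142 4.7949 7.7561 3.4061] k=[77 58 12 3 13 4]
t=9: x=[75.5897 56.0583 13.7336 3.9877 12.3595 4.6604] k=[71 60 14 8 13 6]
t=10: x=[69.7859 57.6744 15.8695 8.6269 12.7170 6.6430] k=[68 62 14 13 8 11]
t=11: x=[66.9502 59.3430 16.2173 12.9088 8.6267 11.3211] k=[63 62 11 18 11 7]
t=12: x=[62.0743 58.9383 13.7833 17.4379 11.4400 7.5285] k=[63 62 18 14 13 8]
t=13: x=[62.0743 59.2924 19.8462 14.2680 13.1254 8.6211] k=[59 59 20 17 9 8]
t=14: x=[58.0409 56.4622 21.6368 16.8846 9.5992 8.4131] k=[56 52 19 22 11 7]
t=15: x=[54.7874 49.9137 20.6419 21.4598 11.6444 7.5285] k=[59 48 17 23 10 13]
t=16: x=[57.4808 46.3499 18.7025 22.2135 11.0822 13.3924] k=[61 43 14 23 9 10]
t=17: x=[59.1622 41.7954 15.7702 22.0126 10.0085 10.3874] k=[64 41 14 24 13 8]
t=18: x=[61.9720 40.1474 15.7205 23.1178 13.6357 8.6211] k=[63 44 16 22 11 8]
t=19: x=[61.1537 42.8952 17.5591 21.3091 11.6955 8.5171] k=[56 40 13 22 14 10]
t=20: x=[54.1788 38.8005 14.6773 21.3091 14.5539 10.6469] k=[57 41 13 25 16 16]
t=21: x=[55.1934 39.7482 14.8759 24.1223 16.8468 16.6452] k=[58 39 18 29 20 17]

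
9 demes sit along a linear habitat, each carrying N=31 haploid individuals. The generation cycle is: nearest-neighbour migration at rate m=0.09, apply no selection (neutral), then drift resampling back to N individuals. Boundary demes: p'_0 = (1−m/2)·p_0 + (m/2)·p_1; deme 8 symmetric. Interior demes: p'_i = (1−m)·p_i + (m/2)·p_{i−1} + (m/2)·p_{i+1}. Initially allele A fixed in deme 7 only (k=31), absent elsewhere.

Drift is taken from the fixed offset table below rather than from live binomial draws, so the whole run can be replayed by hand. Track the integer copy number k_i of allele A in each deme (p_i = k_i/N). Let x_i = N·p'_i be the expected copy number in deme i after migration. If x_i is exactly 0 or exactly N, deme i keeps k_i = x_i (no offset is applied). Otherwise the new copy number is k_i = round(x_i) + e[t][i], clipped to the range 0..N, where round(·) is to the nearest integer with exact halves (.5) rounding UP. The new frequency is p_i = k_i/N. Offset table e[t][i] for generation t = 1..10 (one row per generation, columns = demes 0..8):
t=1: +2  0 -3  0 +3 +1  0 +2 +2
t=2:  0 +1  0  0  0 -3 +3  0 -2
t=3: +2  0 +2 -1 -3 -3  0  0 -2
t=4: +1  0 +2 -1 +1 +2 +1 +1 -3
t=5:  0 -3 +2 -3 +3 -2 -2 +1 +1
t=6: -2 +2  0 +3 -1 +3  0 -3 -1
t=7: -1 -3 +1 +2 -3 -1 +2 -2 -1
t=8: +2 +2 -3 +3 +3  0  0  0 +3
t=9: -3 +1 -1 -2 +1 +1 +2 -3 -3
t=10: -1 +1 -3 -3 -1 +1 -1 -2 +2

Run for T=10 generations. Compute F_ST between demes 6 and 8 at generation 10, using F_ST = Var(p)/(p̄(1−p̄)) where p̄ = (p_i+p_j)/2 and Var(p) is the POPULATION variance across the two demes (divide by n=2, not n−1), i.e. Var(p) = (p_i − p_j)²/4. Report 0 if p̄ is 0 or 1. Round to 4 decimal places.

0.0238

t=0: k=[0 0 0 0 0 0 0 31 0]
t=1: x=[0.0000 0.0000 0.0000 0.0000 0.0000 0.0000 1.3950 28.2100 1.3950] k=[0 0 0 0 0 0 1 30 3]
t=2: x=[0.0000 0.0000 0.0000 0.0000 0.0000 0.0450 2.2600 27.4800 4.2150] k=[0 0 0 0 0 0 5 27 2]
t=3: x=[0.0000 0.0000 0.0000 0.0000 0.0000 0.2250 5.7650 24.8850 3.1250] k=[0 0 0 0 0 0 6 25 1]
t=4: x=[0.0000 0.0000 0.0000 0.0000 0.0000 0.2700 6.5850 23.0650 2.0800] k=[0 0 0 0 0 2 8 24 0]
t=5: x=[0.0000 0.0000 0.0000 0.0000 0.0900 2.1800 8.4500 22.2000 1.0800] k=[0 0 0 0 3 0 6 23 2]
t=6: x=[0.0000 0.0000 0.0000 0.1350 2.7300 0.4050 6.4950 21.2900 2.9450] k=[0 0 0 3 2 3 6 18 2]
t=7: x=[0.0000 0.0000 0.1350 2.8200 2.0900 3.0900 6.4050 16.7400 2.7200] k=[0 0 1 5 0 2 8 15 2]
t=8: x=[0.0000 0.0450 1.1350 4.5950 0.3150 2.1800 8.0450 14.1000 2.5850] k=[0 2 0 8 3 2 8 14 6]
t=9: x=[0.0900 1.8200 0.4500 7.4150 3.1800 2.3150 8.0000 13.3700 6.3600] k=[0 3 0 5 4 3 10 10 3]
t=10: x=[0.1350 2.7300 0.3600 4.7300 4.0000 3.3600 9.6850 9.6850 3.3150] k=[0 4 0 2 3 4 9 8 5]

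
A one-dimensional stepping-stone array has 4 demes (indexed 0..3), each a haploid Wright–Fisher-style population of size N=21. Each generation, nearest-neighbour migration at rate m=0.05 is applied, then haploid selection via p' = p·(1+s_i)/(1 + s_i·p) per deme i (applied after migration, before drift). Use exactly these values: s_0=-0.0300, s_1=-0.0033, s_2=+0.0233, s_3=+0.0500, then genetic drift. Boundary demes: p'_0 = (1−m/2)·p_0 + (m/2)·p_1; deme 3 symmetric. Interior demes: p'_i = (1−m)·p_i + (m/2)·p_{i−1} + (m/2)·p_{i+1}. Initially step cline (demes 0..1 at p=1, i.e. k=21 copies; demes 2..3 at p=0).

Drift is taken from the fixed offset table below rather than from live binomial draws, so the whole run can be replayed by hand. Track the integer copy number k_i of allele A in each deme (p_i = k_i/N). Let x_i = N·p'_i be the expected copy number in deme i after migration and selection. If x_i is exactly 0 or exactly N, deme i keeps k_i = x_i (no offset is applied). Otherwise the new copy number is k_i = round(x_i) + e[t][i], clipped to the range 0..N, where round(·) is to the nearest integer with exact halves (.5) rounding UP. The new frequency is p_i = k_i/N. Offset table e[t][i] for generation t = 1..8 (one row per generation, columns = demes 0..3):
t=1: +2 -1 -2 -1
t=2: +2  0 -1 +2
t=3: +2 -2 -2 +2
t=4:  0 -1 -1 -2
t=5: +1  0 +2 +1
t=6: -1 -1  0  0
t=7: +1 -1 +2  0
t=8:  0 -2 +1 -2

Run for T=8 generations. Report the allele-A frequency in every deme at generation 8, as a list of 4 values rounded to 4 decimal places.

[1.0000, 0.5714, 0.2381, 0.0000]

t=0: k=[21 21 0 0]
t=1: x=[21.0000 20.4733 0.5369 0.0000] k=[21 19 0 0]
t=2: x=[20.9485 18.5679 0.4858 0.0000] k=[21 19 0 0]
t=3: x=[20.9485 18.5679 0.4858 0.0000] k=[21 17 0 0]
t=4: x=[20.8969 16.6636 0.4347 0.0000] k=[21 16 0 0]
t=5: x=[20.8712 15.7119 0.4091 0.0000] k=[21 16 2 0]
t=6: x=[20.8712 15.7620 2.3476 0.0525] k=[20 15 2 0]
t=7: x=[19.8421 14.7855 2.3221 0.0525] k=[21 14 4 0]
t=8: x=[20.8196 13.9095 4.2272 0.1050] k=[21 12 5 0]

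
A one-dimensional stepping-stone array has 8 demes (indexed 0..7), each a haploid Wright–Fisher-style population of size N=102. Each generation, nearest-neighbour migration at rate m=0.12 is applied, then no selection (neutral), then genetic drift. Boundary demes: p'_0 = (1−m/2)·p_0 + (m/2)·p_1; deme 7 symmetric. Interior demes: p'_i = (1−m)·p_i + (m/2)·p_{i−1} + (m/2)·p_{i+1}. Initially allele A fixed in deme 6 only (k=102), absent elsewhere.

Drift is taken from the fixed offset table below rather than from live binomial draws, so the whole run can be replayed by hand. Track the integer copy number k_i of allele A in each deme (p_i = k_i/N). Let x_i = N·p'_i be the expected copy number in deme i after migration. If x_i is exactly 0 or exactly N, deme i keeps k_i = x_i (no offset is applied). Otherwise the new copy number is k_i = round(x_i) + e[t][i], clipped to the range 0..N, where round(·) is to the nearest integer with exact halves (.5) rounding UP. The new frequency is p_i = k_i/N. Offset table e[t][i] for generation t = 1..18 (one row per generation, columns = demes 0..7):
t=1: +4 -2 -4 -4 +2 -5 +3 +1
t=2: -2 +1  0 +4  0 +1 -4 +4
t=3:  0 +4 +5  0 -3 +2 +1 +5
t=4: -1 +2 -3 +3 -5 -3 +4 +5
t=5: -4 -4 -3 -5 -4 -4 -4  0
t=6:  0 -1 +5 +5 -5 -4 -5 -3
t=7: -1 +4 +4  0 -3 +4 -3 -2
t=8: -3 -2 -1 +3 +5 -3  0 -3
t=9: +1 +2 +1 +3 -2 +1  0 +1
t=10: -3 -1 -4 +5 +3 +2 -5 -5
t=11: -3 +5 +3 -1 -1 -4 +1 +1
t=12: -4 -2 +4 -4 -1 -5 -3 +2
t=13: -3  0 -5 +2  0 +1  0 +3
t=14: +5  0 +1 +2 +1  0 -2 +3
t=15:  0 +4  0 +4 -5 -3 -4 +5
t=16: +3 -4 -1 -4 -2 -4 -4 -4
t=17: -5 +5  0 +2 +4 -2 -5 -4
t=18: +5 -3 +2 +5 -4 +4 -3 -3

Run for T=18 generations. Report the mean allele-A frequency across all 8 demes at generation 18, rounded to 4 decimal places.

0.0919

t=0: k=[0 0 0 0 0 0 102 0]
t=1: x=[0.0000 0.0000 0.0000 0.0000 0.0000 6.1200 89.7600 6.1200] k=[0 0 0 0 0 1 93 7]
t=2: x=[0.0000 0.0000 0.0000 0.0000 0.0600 6.4600 82.3200 12.1600] k=[0 0 0 0 0 7 78 16]
t=3: x=[0.0000 0.0000 0.0000 0.0000 0.4200 10.8400 70.0200 19.7200] k=[0 0 0 0 0 13 71 25]
t=4: x=[0.0000 0.0000 0.0000 0.0000 0.7800 15.7000 64.7600 27.7600] k=[0 0 0 0 0 13 69 33]
t=5: x=[0.0000 0.0000 0.0000 0.0000 0.7800 15.5800 63.4800 35.1600] k=[0 0 0 0 0 12 59 35]
t=6: x=[0.0000 0.0000 0.0000 0.0000 0.7200 14.1000 54.7400 36.4400] k=[0 0 0 0 0 10 50 33]
t=7: x=[0.0000 0.0000 0.0000 0.0000 0.6000 11.8000 46.5800 34.0200] k=[0 0 0 0 0 16 44 32]
t=8: x=[0.0000 0.0000 0.0000 0.0000 0.9600 16.7200 41.6000 32.7200] k=[0 0 0 0 6 14 42 30]
t=9: x=[0.0000 0.0000 0.0000 0.3600 6.1200 15.2000 39.6000 30.7200] k=[0 0 0 3 4 16 40 32]
t=10: x=[0.0000 0.0000 0.1800 2.8800 4.6600 16.7200 38.0800 32.4800] k=[0 0 0 8 8 19 33 27]
t=11: x=[0.0000 0.0000 0.4800 7.5200 8.6600 19.1800 31.8000 27.3600] k=[0 0 3 7 8 15 33 28]
t=12: x=[0.0000 0.1800 3.0600 6.8200 8.3600 15.6600 31.6200 28.3000] k=[0 0 7 3 7 11 29 30]
t=13: x=[0.0000 0.4200 6.3400 3.4800 7.0000 11.8400 27.9800 29.9400] k=[0 0 1 5 7 13 28 33]
t=14: x=[0.0000 0.0600 1.1800 4.8800 7.2400 13.5400 27.4000 32.7000] k=[0 0 2 7 8 14 25 36]
t=15: x=[0.0000 0.1200 2.1800 6.7600 8.3000 14.3000 25.0000 35.3400] k=[0 4 2 11 3 11 21 40]
t=16: x=[0.2400 3.6400 2.6600 9.9800 3.9600 11.1200 21.5400 38.8600] k=[3 0 2 6 2 7 18 35]
t=17: x=[2.8200 0.3000 2.1200 5.5200 2.5400 7.3600 18.3600 33.9800] k=[0 5 2 8 7 5 13 30]
t=18: x=[0.3000 4.5200 2.5400 7.5800 6.9400 5.6000 13.5400 28.9800] k=[5 2 5 13 3 10 11 26]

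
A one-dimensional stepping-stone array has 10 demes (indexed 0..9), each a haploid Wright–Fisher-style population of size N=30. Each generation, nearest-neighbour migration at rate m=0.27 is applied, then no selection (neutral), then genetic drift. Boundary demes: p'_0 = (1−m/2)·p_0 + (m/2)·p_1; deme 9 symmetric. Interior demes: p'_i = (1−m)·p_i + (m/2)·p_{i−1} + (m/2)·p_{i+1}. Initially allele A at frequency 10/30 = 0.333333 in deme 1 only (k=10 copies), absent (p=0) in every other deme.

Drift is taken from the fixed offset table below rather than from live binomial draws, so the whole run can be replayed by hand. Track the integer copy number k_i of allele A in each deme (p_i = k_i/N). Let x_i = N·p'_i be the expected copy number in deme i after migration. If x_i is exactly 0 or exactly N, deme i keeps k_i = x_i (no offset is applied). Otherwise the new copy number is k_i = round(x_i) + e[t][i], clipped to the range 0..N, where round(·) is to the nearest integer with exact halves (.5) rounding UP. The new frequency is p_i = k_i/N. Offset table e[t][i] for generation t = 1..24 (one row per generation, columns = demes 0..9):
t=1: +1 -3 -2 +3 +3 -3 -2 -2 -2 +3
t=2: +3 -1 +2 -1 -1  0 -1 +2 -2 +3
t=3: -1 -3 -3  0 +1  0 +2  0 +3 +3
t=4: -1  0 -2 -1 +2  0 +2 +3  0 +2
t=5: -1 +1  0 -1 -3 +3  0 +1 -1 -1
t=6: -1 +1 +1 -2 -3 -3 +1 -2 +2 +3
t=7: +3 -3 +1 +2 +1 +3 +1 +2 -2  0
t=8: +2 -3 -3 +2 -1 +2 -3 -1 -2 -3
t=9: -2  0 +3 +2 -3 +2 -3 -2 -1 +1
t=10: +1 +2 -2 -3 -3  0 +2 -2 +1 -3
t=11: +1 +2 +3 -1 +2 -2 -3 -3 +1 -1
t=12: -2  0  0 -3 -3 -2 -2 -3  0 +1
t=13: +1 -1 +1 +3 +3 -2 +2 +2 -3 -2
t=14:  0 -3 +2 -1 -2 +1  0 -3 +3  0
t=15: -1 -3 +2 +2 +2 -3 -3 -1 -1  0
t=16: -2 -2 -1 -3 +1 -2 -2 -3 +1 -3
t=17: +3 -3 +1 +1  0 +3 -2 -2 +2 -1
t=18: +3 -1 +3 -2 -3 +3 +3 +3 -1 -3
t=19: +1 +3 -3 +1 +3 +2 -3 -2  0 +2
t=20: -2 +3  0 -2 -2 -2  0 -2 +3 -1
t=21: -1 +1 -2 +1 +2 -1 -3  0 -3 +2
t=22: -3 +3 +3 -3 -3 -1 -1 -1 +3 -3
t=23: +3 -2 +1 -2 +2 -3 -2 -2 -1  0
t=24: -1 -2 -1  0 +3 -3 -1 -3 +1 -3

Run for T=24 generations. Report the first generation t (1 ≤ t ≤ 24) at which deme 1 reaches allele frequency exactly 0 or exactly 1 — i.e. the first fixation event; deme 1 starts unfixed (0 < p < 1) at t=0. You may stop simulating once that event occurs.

3

t=0: k=[0 10 0 0 0 0 0 0 0 0]
t=1: x=[1.3500 7.3000 1.3500 0.0000 0.0000 0.0000 0.0000 0.0000 0.0000 0.0000] k=[2 4 0 0 0 0 0 0 0 0]
t=2: x=[2.2700 3.1900 0.5400 0.0000 0.0000 0.0000 0.0000 0.0000 0.0000 0.0000] k=[5 2 3 0 0 0 0 0 0 0]
t=3: x=[4.5950 2.5400 2.4600 0.4050 0.0000 0.0000 0.0000 0.0000 0.0000 0.0000] k=[4 0 0 0 0 0 0 0 0 0]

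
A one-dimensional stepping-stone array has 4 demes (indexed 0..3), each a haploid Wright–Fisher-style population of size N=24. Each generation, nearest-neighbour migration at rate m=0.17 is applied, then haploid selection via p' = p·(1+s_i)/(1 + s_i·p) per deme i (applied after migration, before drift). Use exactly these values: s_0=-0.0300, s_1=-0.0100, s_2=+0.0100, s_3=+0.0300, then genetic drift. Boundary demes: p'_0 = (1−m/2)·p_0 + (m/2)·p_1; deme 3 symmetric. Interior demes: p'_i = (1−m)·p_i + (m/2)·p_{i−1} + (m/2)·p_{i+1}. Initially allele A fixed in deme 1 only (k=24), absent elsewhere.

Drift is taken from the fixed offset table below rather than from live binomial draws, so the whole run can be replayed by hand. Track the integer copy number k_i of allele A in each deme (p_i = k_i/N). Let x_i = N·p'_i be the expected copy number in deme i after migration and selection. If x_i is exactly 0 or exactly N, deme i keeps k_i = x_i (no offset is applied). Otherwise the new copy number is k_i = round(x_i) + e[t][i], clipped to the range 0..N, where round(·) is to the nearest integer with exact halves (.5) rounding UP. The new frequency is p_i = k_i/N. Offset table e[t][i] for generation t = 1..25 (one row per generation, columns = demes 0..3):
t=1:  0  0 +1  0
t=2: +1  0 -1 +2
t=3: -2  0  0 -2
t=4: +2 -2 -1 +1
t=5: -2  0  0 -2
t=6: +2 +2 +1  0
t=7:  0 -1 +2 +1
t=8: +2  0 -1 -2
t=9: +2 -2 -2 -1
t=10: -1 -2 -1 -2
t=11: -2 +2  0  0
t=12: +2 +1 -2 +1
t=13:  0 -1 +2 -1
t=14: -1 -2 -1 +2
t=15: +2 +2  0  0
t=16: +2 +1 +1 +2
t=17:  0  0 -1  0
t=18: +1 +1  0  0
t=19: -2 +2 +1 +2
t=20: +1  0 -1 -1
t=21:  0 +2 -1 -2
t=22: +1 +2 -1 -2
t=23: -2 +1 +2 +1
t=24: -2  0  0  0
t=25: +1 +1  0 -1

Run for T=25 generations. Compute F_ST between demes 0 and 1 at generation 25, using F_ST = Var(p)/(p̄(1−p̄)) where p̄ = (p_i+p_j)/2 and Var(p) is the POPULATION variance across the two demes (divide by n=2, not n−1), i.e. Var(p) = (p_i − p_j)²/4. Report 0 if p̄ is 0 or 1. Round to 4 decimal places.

0.0163

t=0: k=[0 24 0 0]
t=1: x=[1.9839 19.8859 2.0587 0.0000] k=[2 20 3 0]
t=2: x=[3.4393 16.9752 4.2245 0.2626] k=[4 17 3 2]
t=3: x=[4.9837 14.6477 4.1390 2.1420] k=[3 15 4 0]
t=4: x=[3.9191 12.9851 4.6321 0.3501] k=[6 11 4 1]
t=5: x=[6.2827 9.9215 4.3755 1.2906] k=[4 10 4 0]
t=6: x=[4.3995 8.9236 4.2044 0.3501] k=[6 11 5 0]
t=7: x=[6.2827 10.0063 5.1250 0.4375] k=[6 9 7 1]
t=8: x=[6.1152 8.5197 6.7080 1.5524] k=[8 9 6 0]
t=9: x=[7.9225 8.6044 5.7886 0.5250] k=[10 7 4 0]
t=10: x=[9.5692 6.9503 3.9477 0.3501] k=[9 5 3 0]
t=11: x=[8.4921 5.1293 2.9406 0.2626] k=[6 7 3 0]
t=12: x=[5.9477 6.5271 3.1118 0.2626] k=[8 8 1 1]
t=13: x=[7.8384 7.3536 1.6099 1.0287] k=[8 6 4 0]
t=14: x=[7.6702 5.9549 3.8621 0.3501] k=[7 4 3 2]
t=15: x=[6.5983 4.1355 3.0262 2.1420] k=[9 6 3 2]
t=16: x=[8.5764 5.9549 3.1975 2.1420] k=[11 7 4 4]
t=17: x=[10.4798 7.0349 4.2899 4.0995] k=[10 7 3 4]
t=18: x=[9.5692 6.8656 3.4543 4.0128] k=[11 8 3 4]
t=19: x=[10.5645 7.7771 3.5399 4.0128] k=[9 10 5 6]
t=20: x=[8.9137 9.4324 5.5524 6.0477] k=[10 9 5 5]
t=21: x=[9.7382 8.6892 5.3814 5.1180] k=[10 11 4 3]
t=22: x=[9.9073 10.2609 4.5466 3.1653] k=[11 12 4 1]
t=23: x=[10.9035 11.1750 4.4610 1.2906] k=[9 12 6 2]
t=24: x=[9.0824 11.1750 6.2157 2.4032] k=[7 11 6 2]
t=25: x=[7.1857 10.1760 6.1303 2.4032] k=[8 11 6 1]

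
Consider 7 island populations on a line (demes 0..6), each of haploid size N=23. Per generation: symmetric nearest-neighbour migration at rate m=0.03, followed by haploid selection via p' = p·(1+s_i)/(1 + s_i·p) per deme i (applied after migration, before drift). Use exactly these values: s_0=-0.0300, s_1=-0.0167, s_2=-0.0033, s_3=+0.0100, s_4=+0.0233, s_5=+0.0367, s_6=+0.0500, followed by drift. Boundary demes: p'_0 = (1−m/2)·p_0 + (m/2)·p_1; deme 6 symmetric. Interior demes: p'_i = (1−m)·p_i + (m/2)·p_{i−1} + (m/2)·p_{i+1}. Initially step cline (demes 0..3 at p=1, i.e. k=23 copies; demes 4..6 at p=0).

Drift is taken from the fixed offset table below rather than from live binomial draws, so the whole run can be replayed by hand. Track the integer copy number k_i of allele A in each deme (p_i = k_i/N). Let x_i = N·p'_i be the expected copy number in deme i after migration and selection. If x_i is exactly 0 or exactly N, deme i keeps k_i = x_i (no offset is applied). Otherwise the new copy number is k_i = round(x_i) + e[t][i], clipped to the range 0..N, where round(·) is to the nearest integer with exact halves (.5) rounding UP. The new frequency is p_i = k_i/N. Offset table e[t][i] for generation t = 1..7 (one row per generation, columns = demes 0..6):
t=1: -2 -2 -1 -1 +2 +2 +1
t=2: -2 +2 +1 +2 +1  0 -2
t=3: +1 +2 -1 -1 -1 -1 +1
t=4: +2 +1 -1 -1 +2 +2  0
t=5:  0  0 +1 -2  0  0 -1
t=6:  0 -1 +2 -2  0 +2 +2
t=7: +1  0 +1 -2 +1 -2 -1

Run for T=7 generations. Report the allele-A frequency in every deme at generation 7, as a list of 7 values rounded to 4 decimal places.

t=0: k=[23 23 23 23 0 0 0]
t=1: x=[23.0000 23.0000 23.0000 22.6584 0.3529 0.0000 0.0000] k=[23 23 23 22 2 0 0]
t=2: x=[23.0000 23.0000 22.9850 21.7270 2.3176 0.0311 0.0000] k=[23 23 23 23 3 0 0]
t=3: x=[23.0000 23.0000 23.0000 22.7029 3.3199 0.0466 0.0000] k=[23 23 23 22 2 0 0]
t=4: x=[23.0000 23.0000 22.9850 21.7270 2.3176 0.0311 0.0000] k=[23 23 22 21 4 2 0]
t=5: x=[23.0000 22.9847 21.9968 20.7800 4.3050 2.0668 0.0315] k=[23 23 23 19 4 2 0]
t=6: x=[23.0000 23.0000 22.9398 18.8688 4.2746 2.0668 0.0315] k=[23 23 23 17 4 4 2]
t=7: x=[23.0000 23.0000 22.9097 16.9395 4.2746 4.0898 2.1221] k=[23 23 23 15 5 2 1]

[1.0000, 1.0000, 1.0000, 0.6522, 0.2174, 0.0870, 0.0435]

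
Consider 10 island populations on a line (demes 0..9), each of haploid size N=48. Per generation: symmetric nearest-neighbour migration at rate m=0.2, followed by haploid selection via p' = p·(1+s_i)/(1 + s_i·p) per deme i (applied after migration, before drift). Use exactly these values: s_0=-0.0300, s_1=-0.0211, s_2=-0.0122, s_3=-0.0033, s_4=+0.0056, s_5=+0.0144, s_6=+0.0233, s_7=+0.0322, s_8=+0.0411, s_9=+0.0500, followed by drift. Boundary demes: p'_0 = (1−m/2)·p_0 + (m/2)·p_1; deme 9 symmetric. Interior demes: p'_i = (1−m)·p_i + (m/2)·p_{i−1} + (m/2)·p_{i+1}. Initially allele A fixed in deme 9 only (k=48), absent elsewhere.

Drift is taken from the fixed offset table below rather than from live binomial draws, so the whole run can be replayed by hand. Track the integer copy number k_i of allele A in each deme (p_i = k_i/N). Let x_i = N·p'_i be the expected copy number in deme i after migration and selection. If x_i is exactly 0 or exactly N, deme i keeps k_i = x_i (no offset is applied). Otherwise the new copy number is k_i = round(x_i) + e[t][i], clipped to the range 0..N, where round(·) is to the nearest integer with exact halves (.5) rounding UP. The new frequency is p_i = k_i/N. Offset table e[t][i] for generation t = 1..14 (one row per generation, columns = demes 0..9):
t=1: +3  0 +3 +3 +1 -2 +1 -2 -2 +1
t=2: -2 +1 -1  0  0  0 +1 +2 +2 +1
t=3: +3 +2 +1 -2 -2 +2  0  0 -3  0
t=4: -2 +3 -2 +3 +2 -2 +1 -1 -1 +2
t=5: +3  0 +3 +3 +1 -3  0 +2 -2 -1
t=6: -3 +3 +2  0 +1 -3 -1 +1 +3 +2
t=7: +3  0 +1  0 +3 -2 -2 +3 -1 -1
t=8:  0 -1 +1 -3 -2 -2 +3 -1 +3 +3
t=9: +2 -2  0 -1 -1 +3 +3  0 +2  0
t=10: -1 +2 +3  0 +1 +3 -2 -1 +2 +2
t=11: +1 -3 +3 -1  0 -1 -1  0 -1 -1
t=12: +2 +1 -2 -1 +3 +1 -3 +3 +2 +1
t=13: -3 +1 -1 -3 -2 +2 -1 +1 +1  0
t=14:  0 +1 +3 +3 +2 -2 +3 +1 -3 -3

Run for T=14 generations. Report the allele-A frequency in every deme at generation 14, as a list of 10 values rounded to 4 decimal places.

t=0: k=[0 0 0 0 0 0 0 0 0 48]
t=1: x=[0.0000 0.0000 0.0000 0.0000 0.0000 0.0000 0.0000 0.0000 4.9768 43.4067] k=[0 0 0 0 0 0 0 0 3 44]
t=2: x=[0.0000 0.0000 0.0000 0.0000 0.0000 0.0000 0.0000 0.3096 7.0385 40.2232] k=[0 0 0 0 0 0 0 2 9 41]
t=3: x=[0.0000 0.0000 0.0000 0.0000 0.0000 0.0000 0.2046 2.5762 11.8559 38.1864] k=[0 0 0 0 0 0 0 3 9 38]
t=4: x=[0.0000 0.0000 0.0000 0.0000 0.0000 0.0000 0.3069 3.3987 11.6517 35.5550] k=[0 0 0 0 0 0 1 2 11 38]
t=5: x=[0.0000 0.0000 0.0000 0.0000 0.0000 0.1014 1.0228 2.8847 13.1816 35.7504] k=[0 0 0 0 0 0 1 5 11 35]
t=6: x=[0.0000 0.0000 0.0000 0.0000 0.0000 0.1014 1.3295 5.3488 13.1816 33.1058] k=[0 0 0 0 0 0 0 6 16 35]
t=7: x=[0.0000 0.0000 0.0000 0.0000 0.0000 0.0000 0.6138 6.5778 17.3436 33.5966] k=[0 0 0 0 0 0 0 10 16 33]
t=8: x=[0.0000 0.0000 0.0000 0.0000 0.0000 0.0000 1.0228 9.8457 17.5459 31.8273] k=[0 0 0 0 0 0 4 9 21 35]
t=9: x=[0.0000 0.0000 0.0000 0.0000 0.0000 0.4057 4.1872 9.9476 21.6778 34.0870] k=[0 0 0 0 0 3 7 10 24 34]
t=10: x=[0.0000 0.0000 0.0000 0.0000 0.3017 3.1417 7.0372 11.3727 24.0833 33.4985] k=[0 0 0 0 1 6 5 10 26 35]
t=11: x=[0.0000 0.0000 0.0000 0.0997 1.4076 5.4689 5.7149 11.3727 25.7813 34.5768] k=[0 0 0 0 1 4 5 11 25 34]
t=12: x=[0.0000 0.0000 0.0000 0.0997 1.2066 3.8503 5.6132 12.0843 24.9829 33.5966] k=[0 0 0 0 4 5 3 15 27 35]
t=13: x=[0.0000 0.0000 0.0000 0.3987 3.7191 4.7610 4.4929 15.3288 27.0766 34.6747] k=[0 0 0 0 2 7 3 16 28 35]
t=14: x=[0.0000 0.0000 0.0000 0.1993 2.3123 6.1765 4.7986 16.2388 27.9716 34.7726] k=[0 0 0 3 4 4 8 17 25 32]

[0.0000, 0.0000, 0.0000, 0.0625, 0.0833, 0.0833, 0.1667, 0.3542, 0.5208, 0.6667]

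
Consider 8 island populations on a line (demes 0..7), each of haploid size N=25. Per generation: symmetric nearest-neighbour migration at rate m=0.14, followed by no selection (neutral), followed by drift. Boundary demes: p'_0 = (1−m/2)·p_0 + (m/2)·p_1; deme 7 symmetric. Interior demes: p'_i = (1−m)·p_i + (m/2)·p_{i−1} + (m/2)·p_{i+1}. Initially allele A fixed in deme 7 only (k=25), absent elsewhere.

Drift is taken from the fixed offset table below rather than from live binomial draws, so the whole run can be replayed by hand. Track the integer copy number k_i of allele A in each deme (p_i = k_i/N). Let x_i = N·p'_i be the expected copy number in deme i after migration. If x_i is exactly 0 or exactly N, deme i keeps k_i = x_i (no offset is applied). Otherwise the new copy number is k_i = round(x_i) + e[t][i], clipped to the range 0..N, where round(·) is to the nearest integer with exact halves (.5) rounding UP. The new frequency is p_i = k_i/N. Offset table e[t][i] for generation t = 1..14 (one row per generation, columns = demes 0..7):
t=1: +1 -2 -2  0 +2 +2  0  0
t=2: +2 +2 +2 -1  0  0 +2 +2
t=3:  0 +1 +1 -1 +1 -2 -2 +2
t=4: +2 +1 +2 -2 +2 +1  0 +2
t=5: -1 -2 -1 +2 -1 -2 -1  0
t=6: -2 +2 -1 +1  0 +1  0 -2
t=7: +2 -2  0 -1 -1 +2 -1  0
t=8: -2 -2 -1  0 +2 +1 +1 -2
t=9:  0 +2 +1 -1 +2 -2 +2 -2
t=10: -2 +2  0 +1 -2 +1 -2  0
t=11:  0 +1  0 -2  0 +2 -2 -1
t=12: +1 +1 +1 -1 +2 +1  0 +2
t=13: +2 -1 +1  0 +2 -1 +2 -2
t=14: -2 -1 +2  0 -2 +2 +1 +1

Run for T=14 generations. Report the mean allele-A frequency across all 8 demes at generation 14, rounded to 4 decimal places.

0.1750

t=0: k=[0 0 0 0 0 0 0 25]
t=1: x=[0.0000 0.0000 0.0000 0.0000 0.0000 0.0000 1.7500 23.2500] k=[0 0 0 0 0 0 2 23]
t=2: x=[0.0000 0.0000 0.0000 0.0000 0.0000 0.1400 3.3300 21.5300] k=[0 0 0 0 0 0 5 24]
t=3: x=[0.0000 0.0000 0.0000 0.0000 0.0000 0.3500 5.9800 22.6700] k=[0 0 0 0 0 0 4 25]
t=4: x=[0.0000 0.0000 0.0000 0.0000 0.0000 0.2800 5.1900 23.5300] k=[0 0 0 0 0 1 5 25]
t=5: x=[0.0000 0.0000 0.0000 0.0000 0.0700 1.2100 6.1200 23.6000] k=[0 0 0 0 0 0 5 24]
t=6: x=[0.0000 0.0000 0.0000 0.0000 0.0000 0.3500 5.9800 22.6700] k=[0 0 0 0 0 1 6 21]
t=7: x=[0.0000 0.0000 0.0000 0.0000 0.0700 1.2800 6.7000 19.9500] k=[0 0 0 0 0 3 6 20]
t=8: x=[0.0000 0.0000 0.0000 0.0000 0.2100 3.0000 6.7700 19.0200] k=[0 0 0 0 2 4 8 17]
t=9: x=[0.0000 0.0000 0.0000 0.1400 2.0000 4.1400 8.3500 16.3700] k=[0 0 0 0 4 2 10 14]
t=10: x=[0.0000 0.0000 0.0000 0.2800 3.5800 2.7000 9.7200 13.7200] k=[0 0 0 1 2 4 8 14]
t=11: x=[0.0000 0.0000 0.0700 1.0000 2.0700 4.1400 8.1400 13.5800] k=[0 0 0 0 2 6 6 13]
t=12: x=[0.0000 0.0000 0.0000 0.1400 2.1400 5.7200 6.4900 12.5100] k=[0 0 0 0 4 7 6 15]
t=13: x=[0.0000 0.0000 0.0000 0.2800 3.9300 6.7200 6.7000 14.3700] k=[0 0 0 0 6 6 9 12]
t=14: x=[0.0000 0.0000 0.0000 0.4200 5.5800 6.2100 9.0000 11.7900] k=[0 0 0 0 4 8 10 13]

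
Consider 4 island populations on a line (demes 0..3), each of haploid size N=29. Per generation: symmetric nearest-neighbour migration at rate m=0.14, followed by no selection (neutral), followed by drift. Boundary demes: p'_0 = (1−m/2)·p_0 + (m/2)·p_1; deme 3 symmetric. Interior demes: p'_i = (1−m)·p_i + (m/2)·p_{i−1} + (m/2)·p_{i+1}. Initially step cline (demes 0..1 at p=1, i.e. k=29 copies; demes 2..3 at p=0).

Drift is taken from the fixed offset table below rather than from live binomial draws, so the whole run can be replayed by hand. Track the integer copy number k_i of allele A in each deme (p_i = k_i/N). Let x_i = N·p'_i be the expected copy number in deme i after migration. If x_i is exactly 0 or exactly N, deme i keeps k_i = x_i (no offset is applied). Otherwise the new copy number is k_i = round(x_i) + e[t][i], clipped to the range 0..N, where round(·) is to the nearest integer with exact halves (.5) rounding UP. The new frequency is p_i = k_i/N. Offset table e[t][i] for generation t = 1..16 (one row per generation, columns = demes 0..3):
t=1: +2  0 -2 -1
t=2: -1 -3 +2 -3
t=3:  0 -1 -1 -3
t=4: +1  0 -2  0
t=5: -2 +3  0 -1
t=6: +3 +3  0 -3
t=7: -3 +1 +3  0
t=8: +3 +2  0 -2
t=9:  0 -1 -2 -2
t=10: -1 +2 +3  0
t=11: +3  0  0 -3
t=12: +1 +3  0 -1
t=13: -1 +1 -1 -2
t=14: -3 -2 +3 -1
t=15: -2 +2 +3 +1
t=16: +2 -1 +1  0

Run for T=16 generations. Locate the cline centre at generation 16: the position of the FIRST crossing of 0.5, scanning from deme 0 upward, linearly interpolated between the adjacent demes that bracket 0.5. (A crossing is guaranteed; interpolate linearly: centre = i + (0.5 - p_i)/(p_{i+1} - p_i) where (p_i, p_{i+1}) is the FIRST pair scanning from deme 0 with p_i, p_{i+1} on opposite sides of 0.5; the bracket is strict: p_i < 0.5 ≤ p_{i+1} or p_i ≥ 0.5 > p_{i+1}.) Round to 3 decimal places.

2.179

t=0: k=[29 29 0 0]
t=1: x=[29.0000 26.9700 2.0300 0.0000] k=[29 27 0 0]
t=2: x=[28.8600 25.2500 1.8900 0.0000] k=[28 22 4 0]
t=3: x=[27.5800 21.1600 4.9800 0.2800] k=[28 20 4 0]
t=4: x=[27.4400 19.4400 4.8400 0.2800] k=[28 19 3 0]
t=5: x=[27.3700 18.5100 3.9100 0.2100] k=[25 22 4 0]
t=6: x=[24.7900 20.9500 4.9800 0.2800] k=[28 24 5 0]
t=7: x=[27.7200 22.9500 5.9800 0.3500] k=[25 24 9 0]
t=8: x=[24.9300 23.0200 9.4200 0.6300] k=[28 25 9 0]
t=9: x=[27.7900 24.0900 9.4900 0.6300] k=[28 23 7 0]
t=10: x=[27.6500 22.2300 7.6300 0.4900] k=[27 24 11 0]
t=11: x=[26.7900 23.3000 11.1400 0.7700] k=[29 23 11 0]
t=12: x=[28.5800 22.5800 11.0700 0.7700] k=[29 26 11 0]
t=13: x=[28.7900 25.1600 11.2800 0.7700] k=[28 26 10 0]
t=14: x=[27.8600 25.0200 10.4200 0.7000] k=[25 23 13 0]
t=15: x=[24.8600 22.4400 12.7900 0.9100] k=[23 24 16 2]
t=16: x=[23.0700 23.3700 15.5800 2.9800] k=[25 22 17 3]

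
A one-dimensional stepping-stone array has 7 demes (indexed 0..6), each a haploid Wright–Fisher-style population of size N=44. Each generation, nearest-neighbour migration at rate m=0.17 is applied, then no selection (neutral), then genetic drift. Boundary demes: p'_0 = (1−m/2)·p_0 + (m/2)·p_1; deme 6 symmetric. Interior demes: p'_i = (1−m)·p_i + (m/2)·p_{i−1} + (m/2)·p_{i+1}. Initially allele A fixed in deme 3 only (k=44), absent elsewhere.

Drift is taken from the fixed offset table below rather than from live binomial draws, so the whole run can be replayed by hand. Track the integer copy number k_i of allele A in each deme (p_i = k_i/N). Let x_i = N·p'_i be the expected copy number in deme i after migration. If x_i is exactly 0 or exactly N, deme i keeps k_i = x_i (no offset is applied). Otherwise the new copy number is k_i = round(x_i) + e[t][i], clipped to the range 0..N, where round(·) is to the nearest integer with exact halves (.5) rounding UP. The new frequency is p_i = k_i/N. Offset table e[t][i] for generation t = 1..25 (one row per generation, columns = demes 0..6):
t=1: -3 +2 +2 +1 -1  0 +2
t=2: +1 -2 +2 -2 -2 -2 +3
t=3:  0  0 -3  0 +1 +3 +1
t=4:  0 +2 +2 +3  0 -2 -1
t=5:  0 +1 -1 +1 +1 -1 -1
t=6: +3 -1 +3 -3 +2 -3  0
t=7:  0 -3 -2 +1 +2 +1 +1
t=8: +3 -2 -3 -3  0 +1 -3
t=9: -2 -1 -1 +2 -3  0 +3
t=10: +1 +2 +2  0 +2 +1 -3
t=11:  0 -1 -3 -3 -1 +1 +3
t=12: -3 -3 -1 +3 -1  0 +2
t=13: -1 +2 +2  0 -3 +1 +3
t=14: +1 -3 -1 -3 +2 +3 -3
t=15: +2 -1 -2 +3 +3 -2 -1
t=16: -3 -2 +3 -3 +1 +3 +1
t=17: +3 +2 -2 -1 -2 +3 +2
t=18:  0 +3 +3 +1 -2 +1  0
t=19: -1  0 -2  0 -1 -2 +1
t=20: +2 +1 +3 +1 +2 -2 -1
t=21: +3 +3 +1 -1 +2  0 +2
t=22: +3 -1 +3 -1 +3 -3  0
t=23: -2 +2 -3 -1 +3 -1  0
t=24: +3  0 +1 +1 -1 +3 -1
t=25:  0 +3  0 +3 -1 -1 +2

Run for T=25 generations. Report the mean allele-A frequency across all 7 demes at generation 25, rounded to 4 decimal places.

0.2500

t=0: k=[0 0 0 44 0 0 0]
t=1: x=[0.0000 0.0000 3.7400 36.5200 3.7400 0.0000 0.0000] k=[0 0 6 38 3 0 0]
t=2: x=[0.0000 0.5100 8.2100 32.3050 5.7200 0.2550 0.0000] k=[0 0 10 30 4 0 0]
t=3: x=[0.0000 0.8500 10.8500 26.0900 5.8700 0.3400 0.0000] k=[0 1 8 26 7 3 0]
t=4: x=[0.0850 1.5100 8.9350 22.8550 8.2750 3.0850 0.2550] k=[0 4 11 26 8 1 0]
t=5: x=[0.3400 4.2550 11.6800 23.1950 8.9350 1.5100 0.0850] k=[0 5 11 24 10 1 0]
t=6: x=[0.4250 5.0850 11.5950 21.7050 10.4250 1.6800 0.0850] k=[3 4 15 19 12 0 0]
t=7: x=[3.0850 4.8500 14.4050 18.0650 11.5750 1.0200 0.0000] k=[3 2 12 19 14 2 0]
t=8: x=[2.9150 2.9350 11.7450 17.9800 13.4050 2.8500 0.1700] k=[6 1 9 15 13 4 0]
t=9: x=[5.5750 2.1050 8.8300 14.3200 12.4050 4.4250 0.3400] k=[4 1 8 16 9 4 3]
t=10: x=[3.7450 1.8500 8.0850 14.7250 9.1700 4.3400 3.0850] k=[5 4 10 15 11 5 0]
t=11: x=[4.9150 4.5950 9.9150 14.2350 10.8300 5.0850 0.4250] k=[5 4 7 11 10 6 3]
t=12: x=[4.9150 4.3400 7.0850 10.5750 9.7450 6.0850 3.2550] k=[2 1 6 14 9 6 5]
t=13: x=[1.9150 1.5100 6.2550 12.8950 9.1700 6.1700 5.0850] k=[1 4 8 13 6 7 8]
t=14: x=[1.2550 4.0850 8.0850 11.9800 6.6800 7.0000 7.9150] k=[2 1 7 9 9 10 5]
t=15: x=[1.9150 1.5950 6.6600 8.8300 9.0850 9.4900 5.4250] k=[4 1 5 12 12 7 4]
t=16: x=[3.7450 1.5950 5.2550 11.4050 11.5750 7.1700 4.2550] k=[1 0 8 8 13 10 5]
t=17: x=[0.9150 0.7650 7.3200 8.4250 12.3200 9.8300 5.4250] k=[4 3 5 7 10 13 7]
t=18: x=[3.9150 3.2550 5.0000 7.0850 10.0000 12.2350 7.5100] k=[4 6 8 8 8 13 8]
t=19: x=[4.1700 6.0000 7.8300 8.0000 8.4250 12.1500 8.4250] k=[3 6 6 8 7 10 9]
t=20: x=[3.2550 5.7450 6.1700 7.7450 7.3400 9.6600 9.0850] k=[5 7 9 9 9 8 8]
t=21: x=[5.1700 7.0000 8.8300 9.0000 8.9150 8.0850 8.0000] k=[8 10 10 8 11 8 10]
t=22: x=[8.1700 9.8300 9.8300 8.4250 10.4900 8.4250 9.8300] k=[11 9 13 7 13 5 10]
t=23: x=[10.8300 9.5100 12.1500 8.0200 11.8100 6.1050 9.5750] k=[9 12 9 7 15 5 10]
t=24: x=[9.2550 11.4900 9.0850 7.8500 13.4700 6.2750 9.5750] k=[12 11 10 9 12 9 9]
t=25: x=[11.9150 11.0000 10.0000 9.3400 11.4900 9.2550 9.0000] k=[12 14 10 12 10 8 11]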